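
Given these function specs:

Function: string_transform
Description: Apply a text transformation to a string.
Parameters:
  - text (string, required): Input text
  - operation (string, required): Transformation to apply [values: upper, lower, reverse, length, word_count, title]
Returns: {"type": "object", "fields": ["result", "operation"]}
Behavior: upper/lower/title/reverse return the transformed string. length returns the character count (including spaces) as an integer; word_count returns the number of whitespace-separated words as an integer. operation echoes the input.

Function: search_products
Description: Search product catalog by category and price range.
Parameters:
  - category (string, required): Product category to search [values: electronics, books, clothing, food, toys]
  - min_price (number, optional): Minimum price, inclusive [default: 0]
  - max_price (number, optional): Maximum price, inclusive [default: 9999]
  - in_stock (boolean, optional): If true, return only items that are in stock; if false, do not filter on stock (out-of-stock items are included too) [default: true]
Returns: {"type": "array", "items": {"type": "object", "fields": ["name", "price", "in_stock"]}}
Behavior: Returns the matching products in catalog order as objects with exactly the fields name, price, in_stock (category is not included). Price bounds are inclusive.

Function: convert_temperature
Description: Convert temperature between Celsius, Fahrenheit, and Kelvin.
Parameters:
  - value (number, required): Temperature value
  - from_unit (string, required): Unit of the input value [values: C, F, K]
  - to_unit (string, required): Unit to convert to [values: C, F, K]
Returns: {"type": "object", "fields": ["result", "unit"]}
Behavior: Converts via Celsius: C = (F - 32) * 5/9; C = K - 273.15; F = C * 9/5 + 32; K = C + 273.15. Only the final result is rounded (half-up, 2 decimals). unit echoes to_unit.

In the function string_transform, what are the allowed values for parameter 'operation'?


The string_transform spec declares:
  - operation (string, required): Transformation to apply [values: upper, lower, reverse, length, word_count, title]
Allowed values:
upper, lower, reverse, length, word_count, title


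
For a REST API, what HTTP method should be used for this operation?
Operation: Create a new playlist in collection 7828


GET = read, POST = create, PUT = update/replace, DELETE = remove
This operation is a create.
POST


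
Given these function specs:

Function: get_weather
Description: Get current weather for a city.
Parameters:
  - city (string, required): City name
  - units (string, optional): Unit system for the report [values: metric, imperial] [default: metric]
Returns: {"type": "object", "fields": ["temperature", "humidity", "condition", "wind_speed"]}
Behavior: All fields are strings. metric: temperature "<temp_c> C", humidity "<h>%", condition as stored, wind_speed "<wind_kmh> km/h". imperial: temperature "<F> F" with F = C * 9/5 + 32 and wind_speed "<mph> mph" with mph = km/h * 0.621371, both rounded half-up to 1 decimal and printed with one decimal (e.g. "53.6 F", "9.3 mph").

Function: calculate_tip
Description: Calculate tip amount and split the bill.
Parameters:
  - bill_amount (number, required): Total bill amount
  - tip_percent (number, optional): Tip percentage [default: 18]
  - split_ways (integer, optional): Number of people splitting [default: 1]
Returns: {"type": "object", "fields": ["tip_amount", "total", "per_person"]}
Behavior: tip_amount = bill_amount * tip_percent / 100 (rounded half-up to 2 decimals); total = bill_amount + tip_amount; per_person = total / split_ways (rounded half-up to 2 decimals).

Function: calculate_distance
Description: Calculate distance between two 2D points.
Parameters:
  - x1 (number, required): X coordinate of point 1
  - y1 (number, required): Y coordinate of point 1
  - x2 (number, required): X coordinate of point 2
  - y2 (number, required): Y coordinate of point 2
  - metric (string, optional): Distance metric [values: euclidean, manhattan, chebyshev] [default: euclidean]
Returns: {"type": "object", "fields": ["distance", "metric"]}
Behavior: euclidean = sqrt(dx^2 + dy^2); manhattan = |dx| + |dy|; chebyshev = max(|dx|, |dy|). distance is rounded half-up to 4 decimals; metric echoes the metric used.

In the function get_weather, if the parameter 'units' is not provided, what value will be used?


The get_weather spec declares:
  - units (string, optional): Unit system for the report [values: metric, imperial] [default: metric]
Default:
metric


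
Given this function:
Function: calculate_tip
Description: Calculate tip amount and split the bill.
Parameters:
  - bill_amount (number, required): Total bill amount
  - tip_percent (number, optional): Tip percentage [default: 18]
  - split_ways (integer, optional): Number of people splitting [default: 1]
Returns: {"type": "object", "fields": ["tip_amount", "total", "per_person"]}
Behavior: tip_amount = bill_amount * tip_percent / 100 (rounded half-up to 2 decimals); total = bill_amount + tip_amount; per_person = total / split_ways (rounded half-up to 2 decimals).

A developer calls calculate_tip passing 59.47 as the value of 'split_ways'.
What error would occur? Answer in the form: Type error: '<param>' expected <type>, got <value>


Spec: 'split_ways' is declared as integer; 59.47 is a non-integer number.
Type error: 'split_ways' expected integer, got 59.47


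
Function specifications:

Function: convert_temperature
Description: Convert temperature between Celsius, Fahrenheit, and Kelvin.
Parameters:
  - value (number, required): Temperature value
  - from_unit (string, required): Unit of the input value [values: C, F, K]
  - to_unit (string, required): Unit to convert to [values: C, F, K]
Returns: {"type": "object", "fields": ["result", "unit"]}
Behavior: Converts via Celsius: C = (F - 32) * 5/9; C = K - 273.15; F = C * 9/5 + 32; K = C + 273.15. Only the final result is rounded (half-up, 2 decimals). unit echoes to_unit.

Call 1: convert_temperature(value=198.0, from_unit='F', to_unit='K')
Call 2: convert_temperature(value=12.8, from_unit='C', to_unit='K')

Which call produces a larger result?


Call 1:
  To C: (198 - 32) * 5/9 = 92.222222
  To K: 92.222222 + 273.15 = 365.372222
  Round to 2 decimals: 365.37
  -> 365.37 K
Call 2:
  Input already in C: 12.8
  To K: 12.8 + 273.15 = 285.95
  Round to 2 decimals: 285.95
  -> 285.95 K
Call 1 (365.37 K)


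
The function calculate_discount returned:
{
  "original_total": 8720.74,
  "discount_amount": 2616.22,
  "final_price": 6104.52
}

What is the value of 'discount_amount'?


2616.22


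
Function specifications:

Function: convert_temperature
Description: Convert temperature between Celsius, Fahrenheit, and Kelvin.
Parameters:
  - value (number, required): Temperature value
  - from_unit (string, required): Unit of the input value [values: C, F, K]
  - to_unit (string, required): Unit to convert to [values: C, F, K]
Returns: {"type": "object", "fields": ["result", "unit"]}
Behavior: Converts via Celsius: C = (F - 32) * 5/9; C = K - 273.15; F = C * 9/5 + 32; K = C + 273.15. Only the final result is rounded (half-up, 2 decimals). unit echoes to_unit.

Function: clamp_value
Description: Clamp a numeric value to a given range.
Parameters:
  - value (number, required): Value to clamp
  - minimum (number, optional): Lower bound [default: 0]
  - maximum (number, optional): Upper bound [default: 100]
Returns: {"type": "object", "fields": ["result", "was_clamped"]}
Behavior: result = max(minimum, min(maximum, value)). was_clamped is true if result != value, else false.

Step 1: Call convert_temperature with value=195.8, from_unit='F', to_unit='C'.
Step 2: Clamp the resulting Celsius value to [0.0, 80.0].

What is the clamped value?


Step 1: convert_temperature(value=195.8, from_unit=F, to_unit=C)
  To C: (195.8 - 32) * 5/9 = 91
  Target is C: 91
  Round to 2 decimals: 91.0
  -> result = 91.0 C
Step 2: clamp_value(value=91.0, minimum=0.0, maximum=80.0)
  result = max(0.0, min(80.0, 91.0)) = max(0.0, 80.0) = 80.0
  was_clamped = (80.0 != 91.0) = true
  -> result = 80.0
80.0


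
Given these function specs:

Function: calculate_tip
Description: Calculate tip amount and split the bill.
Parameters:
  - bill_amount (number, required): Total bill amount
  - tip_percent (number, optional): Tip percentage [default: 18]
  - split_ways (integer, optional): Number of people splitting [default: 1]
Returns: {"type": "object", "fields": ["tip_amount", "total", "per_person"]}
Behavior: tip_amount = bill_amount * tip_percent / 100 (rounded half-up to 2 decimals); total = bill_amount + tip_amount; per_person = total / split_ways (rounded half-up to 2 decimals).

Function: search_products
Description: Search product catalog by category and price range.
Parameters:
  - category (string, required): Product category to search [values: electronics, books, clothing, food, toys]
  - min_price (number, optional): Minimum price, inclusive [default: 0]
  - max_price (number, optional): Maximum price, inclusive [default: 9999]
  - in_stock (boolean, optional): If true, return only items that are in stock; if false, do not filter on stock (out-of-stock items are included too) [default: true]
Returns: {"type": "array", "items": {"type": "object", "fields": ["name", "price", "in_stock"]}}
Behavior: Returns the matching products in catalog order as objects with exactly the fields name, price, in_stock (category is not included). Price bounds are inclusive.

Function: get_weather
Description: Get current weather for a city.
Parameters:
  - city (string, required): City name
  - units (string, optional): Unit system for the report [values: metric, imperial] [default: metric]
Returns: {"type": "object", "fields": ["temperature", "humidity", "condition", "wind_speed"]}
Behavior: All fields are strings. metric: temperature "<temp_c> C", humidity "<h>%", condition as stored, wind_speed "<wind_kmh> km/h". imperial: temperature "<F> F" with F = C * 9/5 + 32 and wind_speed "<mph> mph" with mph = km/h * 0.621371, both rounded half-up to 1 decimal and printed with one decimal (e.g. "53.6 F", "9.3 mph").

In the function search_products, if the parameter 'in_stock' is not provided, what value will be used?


The search_products spec declares:
  - in_stock (boolean, optional): If true, return only items that are in stock; if false, do not filter on stock (out-of-stock items are included too) [default: true]
Default:
true


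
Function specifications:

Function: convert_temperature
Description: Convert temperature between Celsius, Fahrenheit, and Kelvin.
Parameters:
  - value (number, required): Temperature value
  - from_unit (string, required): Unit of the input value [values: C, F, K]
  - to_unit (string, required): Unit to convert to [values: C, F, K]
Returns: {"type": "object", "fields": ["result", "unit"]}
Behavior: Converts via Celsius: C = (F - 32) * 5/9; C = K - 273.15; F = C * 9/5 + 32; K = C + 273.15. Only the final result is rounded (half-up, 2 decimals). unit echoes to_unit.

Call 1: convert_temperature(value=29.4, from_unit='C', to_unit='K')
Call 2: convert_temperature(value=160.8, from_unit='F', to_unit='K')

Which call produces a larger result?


Call 1:
  Input already in C: 29.4
  To K: 29.4 + 273.15 = 302.55
  Round to 2 decimals: 302.55
  -> 302.55 K
Call 2:
  To C: (160.8 - 32) * 5/9 = 71.555556
  To K: 71.555556 + 273.15 = 344.705556
  Round to 2 decimals: 344.71
  -> 344.71 K
Call 2 (344.71 K)


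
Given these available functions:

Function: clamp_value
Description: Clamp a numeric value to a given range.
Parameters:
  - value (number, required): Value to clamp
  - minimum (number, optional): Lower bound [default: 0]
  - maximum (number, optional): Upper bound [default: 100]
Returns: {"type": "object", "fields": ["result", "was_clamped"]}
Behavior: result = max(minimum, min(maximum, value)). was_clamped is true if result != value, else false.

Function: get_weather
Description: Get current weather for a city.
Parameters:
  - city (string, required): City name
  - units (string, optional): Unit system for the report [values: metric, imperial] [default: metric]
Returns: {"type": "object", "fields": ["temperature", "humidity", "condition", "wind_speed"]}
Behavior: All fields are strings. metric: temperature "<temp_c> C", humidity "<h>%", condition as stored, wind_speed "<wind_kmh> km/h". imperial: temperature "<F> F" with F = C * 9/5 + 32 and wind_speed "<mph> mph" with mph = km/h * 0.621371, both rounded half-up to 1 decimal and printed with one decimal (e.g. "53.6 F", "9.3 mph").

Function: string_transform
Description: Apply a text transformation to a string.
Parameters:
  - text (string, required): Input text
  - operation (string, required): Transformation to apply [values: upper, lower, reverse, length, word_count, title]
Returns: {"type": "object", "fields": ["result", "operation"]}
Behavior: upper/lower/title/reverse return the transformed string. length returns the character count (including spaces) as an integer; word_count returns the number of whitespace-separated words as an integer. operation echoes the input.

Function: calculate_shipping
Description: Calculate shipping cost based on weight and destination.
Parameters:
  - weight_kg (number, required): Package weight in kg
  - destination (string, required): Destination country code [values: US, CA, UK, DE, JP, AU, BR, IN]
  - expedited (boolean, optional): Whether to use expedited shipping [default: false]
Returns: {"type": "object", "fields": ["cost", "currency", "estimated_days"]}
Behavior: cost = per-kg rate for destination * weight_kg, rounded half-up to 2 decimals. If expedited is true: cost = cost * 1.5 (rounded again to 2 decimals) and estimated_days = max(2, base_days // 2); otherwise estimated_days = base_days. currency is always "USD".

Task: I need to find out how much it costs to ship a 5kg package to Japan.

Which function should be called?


The task needs a function whose description is: Calculate shipping cost based on weight and destination.
calculate_shipping


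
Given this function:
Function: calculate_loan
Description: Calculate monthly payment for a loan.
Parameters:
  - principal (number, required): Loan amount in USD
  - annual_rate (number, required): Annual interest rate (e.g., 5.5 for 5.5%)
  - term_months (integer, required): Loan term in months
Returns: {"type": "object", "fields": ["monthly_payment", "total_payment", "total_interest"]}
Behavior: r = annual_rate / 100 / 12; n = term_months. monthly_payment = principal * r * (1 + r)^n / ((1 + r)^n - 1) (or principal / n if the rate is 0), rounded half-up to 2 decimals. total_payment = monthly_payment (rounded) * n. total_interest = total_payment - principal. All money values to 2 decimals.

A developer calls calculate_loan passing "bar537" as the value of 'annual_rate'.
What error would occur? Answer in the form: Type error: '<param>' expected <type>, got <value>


Spec: 'annual_rate' is declared as number; "bar537" is a string.
Type error: 'annual_rate' expected number, got "bar537"


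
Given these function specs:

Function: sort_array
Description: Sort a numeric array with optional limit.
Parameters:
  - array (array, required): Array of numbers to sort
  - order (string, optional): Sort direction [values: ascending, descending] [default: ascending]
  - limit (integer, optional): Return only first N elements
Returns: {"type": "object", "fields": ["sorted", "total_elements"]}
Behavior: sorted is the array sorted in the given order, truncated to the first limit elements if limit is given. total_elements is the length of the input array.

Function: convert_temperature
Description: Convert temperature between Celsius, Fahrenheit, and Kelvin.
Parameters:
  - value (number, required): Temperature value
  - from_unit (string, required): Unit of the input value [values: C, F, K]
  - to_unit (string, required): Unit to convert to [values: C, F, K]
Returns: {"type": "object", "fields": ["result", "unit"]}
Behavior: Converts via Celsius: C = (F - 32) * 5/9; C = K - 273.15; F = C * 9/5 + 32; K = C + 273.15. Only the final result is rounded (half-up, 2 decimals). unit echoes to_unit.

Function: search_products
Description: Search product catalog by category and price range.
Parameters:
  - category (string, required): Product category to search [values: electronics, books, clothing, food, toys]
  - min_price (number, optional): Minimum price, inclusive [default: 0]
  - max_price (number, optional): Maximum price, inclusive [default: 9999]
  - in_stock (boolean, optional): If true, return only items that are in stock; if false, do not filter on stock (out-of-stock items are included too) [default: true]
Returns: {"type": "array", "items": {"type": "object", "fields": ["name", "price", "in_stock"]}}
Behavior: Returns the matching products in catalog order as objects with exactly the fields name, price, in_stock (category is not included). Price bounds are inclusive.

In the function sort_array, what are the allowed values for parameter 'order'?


The sort_array spec declares:
  - order (string, optional): Sort direction [values: ascending, descending] [default: ascending]
Allowed values:
ascending, descending


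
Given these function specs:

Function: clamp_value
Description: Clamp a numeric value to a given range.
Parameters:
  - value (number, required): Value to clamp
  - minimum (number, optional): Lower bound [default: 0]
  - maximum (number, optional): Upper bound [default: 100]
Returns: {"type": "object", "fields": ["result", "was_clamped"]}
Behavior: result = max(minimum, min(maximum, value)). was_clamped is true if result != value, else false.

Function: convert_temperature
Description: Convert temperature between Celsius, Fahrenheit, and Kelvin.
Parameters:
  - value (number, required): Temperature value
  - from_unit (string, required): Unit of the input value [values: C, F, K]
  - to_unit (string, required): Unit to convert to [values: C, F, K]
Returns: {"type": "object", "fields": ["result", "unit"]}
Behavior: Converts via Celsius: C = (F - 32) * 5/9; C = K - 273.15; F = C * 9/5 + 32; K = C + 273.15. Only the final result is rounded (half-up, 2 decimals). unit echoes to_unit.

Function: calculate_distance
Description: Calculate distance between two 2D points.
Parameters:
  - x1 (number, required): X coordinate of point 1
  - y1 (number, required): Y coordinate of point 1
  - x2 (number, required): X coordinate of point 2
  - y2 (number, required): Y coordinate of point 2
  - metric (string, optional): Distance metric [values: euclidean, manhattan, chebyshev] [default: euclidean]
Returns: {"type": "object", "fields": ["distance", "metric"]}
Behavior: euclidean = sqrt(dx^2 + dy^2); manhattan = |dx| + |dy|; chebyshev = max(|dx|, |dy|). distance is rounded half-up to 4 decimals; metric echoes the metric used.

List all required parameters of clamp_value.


Parameters of clamp_value and their required/optional flag:
  value: required
  minimum: optional
  maximum: optional
value


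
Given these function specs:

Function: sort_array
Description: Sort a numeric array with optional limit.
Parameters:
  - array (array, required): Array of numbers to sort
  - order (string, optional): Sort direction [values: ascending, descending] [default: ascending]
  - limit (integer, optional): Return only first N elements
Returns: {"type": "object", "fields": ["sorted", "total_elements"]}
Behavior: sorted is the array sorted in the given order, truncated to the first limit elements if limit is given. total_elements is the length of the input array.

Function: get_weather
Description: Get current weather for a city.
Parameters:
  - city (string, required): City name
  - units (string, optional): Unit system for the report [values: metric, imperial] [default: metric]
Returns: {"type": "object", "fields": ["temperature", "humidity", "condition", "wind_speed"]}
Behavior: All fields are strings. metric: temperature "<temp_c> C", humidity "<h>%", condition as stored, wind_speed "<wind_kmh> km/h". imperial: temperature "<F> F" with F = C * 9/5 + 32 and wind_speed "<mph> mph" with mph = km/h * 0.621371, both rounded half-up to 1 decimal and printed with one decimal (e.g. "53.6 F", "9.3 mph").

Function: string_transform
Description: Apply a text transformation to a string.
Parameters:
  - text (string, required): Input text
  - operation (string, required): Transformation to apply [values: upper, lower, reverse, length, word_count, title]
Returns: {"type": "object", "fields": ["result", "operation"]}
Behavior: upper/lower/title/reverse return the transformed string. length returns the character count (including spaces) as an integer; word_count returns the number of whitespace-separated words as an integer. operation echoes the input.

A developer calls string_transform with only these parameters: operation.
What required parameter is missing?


Required parameters: text, operation
Provided: operation
Missing: text
text


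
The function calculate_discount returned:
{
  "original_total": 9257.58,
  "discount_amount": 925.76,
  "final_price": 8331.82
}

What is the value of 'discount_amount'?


925.76


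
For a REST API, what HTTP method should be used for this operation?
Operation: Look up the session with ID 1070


GET = read, POST = create, PUT = update/replace, DELETE = remove
This operation is a read.
GET


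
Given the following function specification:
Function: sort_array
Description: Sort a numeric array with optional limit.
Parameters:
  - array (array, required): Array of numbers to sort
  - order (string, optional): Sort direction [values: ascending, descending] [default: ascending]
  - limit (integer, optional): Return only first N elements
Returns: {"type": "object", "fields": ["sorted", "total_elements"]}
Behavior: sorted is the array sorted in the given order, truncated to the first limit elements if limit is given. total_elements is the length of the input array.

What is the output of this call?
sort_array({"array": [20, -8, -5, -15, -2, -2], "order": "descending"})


sorted descending: [20, -2, -2, -5, -8, -15]
total_elements = len(input) = 6
Output:
{"sorted": [20, -2, -2, -5, -8, -15], "total_elements": 6}


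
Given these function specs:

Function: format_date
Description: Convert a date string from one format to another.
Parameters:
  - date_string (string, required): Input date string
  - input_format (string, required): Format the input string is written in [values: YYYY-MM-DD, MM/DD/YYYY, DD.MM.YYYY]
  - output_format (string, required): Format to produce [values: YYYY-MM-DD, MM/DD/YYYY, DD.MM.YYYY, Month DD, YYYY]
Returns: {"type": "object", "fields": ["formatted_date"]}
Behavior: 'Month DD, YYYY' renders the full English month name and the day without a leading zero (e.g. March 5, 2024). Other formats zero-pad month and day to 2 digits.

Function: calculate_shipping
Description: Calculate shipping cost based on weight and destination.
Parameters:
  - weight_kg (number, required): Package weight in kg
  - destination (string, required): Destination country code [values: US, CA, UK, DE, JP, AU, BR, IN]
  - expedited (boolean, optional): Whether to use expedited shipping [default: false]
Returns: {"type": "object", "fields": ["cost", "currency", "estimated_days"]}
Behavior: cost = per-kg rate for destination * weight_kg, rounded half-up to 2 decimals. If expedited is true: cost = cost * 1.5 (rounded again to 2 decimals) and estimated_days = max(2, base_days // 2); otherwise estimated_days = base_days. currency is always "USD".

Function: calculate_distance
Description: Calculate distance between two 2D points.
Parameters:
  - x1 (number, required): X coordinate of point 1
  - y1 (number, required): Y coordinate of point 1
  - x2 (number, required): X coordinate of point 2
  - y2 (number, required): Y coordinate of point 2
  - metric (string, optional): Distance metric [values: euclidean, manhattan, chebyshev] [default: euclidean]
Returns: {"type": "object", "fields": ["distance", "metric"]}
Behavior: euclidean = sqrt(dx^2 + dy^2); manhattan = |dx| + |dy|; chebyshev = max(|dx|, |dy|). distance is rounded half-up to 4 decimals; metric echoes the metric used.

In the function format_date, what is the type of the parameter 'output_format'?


The format_date spec declares:
  - output_format (string, required): Format to produce [values: YYYY-MM-DD, MM/DD/YYYY, DD.MM.YYYY, Month DD, YYYY]
Type:
string


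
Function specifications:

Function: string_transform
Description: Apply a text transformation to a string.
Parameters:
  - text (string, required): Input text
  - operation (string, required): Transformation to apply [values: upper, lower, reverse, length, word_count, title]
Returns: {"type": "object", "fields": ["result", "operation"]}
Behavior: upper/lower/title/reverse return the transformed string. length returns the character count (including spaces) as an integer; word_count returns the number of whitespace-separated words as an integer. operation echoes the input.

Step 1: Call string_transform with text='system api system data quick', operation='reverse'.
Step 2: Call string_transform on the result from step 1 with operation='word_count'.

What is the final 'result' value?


Step 1: string_transform(text='system api system data quick', operation='reverse')
  -> result = 'kciuq atad metsys ipa metsys'
Step 2: string_transform(text='kciuq atad metsys ipa metsys', operation='word_count')
  words: kciuq, atad, metsys, ipa, metsys -> 5
  -> result = 5
5


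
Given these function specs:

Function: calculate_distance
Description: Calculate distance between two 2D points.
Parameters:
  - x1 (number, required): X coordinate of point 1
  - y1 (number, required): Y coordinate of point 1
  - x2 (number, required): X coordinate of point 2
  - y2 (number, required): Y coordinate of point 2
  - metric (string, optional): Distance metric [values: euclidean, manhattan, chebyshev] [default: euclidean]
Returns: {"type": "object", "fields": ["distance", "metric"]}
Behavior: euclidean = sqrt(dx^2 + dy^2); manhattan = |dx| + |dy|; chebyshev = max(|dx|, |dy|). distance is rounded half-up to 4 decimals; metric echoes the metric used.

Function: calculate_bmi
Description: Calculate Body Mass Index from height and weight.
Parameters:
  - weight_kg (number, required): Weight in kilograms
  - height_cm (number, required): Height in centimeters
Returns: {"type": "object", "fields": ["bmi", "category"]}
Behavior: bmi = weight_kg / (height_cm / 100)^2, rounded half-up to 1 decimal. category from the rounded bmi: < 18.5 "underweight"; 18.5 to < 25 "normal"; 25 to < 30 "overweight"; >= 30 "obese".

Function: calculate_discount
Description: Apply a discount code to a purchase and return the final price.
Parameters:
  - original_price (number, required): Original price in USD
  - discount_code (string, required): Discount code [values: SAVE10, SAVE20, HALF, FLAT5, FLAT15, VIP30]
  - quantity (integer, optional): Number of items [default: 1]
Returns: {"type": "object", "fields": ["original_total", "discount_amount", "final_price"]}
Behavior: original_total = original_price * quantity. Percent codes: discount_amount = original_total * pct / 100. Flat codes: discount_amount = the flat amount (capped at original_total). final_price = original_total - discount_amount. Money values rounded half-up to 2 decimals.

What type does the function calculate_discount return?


The calculate_discount spec declares Returns: {"type": "object", "fields": ["original_total", "discount_amount", "final_price"]}
Type:
object


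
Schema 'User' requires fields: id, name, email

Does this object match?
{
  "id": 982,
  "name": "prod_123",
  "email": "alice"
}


Checking required fields... All present.
Valid - all required fields present


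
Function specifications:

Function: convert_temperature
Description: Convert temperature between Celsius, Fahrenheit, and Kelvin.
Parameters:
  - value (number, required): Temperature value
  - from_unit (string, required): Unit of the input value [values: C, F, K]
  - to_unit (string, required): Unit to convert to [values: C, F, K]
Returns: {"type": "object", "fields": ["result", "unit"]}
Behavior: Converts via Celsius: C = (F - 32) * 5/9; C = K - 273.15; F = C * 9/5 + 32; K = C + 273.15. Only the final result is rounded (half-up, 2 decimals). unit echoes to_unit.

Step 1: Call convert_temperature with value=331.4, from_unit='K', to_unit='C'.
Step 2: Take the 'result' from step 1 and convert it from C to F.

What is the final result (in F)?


Step 1: convert_temperature(value=331.4, from_unit=K, to_unit=C)
  To C: 331.4 - 273.15 = 58.25
  Target is C: 58.25
  Round to 2 decimals: 58.25
  -> result = 58.25 C
Step 2: convert_temperature(value=58.25, from_unit=C, to_unit=F)
  Input already in C: 58.25
  To F: 58.25 * 9/5 + 32 = 136.85
  Round to 2 decimals: 136.85
  -> result = 136.85 F
136.85 F


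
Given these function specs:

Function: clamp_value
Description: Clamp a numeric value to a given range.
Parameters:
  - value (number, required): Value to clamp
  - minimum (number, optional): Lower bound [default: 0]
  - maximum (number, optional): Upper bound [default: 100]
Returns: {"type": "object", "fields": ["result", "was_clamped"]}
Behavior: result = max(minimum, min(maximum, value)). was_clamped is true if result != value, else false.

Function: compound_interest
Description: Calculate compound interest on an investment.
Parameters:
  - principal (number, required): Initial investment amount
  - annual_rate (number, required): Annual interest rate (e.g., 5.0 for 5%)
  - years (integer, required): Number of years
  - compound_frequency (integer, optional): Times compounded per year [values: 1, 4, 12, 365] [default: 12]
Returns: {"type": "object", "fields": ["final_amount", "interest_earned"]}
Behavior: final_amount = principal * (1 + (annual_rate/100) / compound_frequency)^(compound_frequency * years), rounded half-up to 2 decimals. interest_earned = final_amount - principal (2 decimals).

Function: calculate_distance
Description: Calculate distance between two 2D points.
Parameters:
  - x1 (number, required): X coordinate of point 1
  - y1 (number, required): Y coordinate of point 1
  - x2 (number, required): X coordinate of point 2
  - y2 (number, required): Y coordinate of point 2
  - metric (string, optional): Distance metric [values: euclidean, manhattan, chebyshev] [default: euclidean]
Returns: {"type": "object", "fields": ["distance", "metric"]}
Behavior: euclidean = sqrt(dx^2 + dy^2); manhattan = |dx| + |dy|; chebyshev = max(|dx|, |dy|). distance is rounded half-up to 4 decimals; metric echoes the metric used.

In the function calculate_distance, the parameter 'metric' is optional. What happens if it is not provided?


The calculate_distance spec declares:
  - metric (string, optional): Distance metric [values: euclidean, manhattan, chebyshev] [default: euclidean]
It defaults to euclidean


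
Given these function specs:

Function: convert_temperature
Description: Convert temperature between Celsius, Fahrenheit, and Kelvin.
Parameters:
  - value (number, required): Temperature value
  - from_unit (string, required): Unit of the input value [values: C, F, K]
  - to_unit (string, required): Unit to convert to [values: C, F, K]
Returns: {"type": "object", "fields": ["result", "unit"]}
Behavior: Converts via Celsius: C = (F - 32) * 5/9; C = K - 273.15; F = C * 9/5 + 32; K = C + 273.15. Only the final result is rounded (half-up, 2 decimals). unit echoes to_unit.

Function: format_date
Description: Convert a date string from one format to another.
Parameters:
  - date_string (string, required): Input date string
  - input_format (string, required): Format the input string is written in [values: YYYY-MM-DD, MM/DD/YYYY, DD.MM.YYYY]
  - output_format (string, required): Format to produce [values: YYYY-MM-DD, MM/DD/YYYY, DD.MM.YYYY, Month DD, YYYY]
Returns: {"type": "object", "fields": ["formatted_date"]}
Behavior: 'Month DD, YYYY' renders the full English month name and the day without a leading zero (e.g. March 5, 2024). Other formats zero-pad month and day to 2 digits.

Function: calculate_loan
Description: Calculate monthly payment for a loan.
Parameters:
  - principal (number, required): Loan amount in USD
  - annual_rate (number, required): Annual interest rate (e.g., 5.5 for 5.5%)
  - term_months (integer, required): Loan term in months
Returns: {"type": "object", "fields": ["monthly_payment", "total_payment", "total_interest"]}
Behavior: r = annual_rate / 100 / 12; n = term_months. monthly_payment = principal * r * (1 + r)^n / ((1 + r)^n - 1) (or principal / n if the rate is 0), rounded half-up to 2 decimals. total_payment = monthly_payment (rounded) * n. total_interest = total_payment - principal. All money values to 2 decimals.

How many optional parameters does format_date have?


Parameters of format_date: date_string (required), input_format (required), output_format (required)
Optional count:
0


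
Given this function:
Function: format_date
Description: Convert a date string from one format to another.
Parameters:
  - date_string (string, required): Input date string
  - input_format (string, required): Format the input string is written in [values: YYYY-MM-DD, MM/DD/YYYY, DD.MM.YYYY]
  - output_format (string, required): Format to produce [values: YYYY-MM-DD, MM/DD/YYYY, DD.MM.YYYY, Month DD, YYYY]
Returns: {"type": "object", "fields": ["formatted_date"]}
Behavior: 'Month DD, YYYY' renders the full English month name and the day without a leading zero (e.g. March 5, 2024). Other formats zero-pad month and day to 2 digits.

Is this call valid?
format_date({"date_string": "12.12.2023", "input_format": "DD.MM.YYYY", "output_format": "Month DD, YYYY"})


Checking all required parameters present and types match... All valid.
Valid


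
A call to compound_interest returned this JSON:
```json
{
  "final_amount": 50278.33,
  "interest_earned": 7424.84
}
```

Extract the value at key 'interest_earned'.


7424.84


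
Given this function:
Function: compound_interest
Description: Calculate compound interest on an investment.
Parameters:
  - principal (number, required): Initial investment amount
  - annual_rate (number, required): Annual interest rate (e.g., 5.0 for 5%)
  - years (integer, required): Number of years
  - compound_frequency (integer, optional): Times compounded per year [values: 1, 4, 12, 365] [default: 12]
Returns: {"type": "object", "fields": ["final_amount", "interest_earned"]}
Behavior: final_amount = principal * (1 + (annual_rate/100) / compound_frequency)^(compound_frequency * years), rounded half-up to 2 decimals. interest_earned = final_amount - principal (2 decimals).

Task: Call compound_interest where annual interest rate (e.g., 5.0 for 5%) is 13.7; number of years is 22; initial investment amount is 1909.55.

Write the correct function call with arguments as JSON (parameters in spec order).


Mapping each described value to its parameter name:
  'Annual interest rate (e.g., 5.0 for 5%)' -> annual_rate = 13.7
  'Number of years' -> years = 22
  'Initial investment amount' -> principal = 1909.55
compound_interest({"principal": 1909.55, "annual_rate": 13.7, "years": 22})


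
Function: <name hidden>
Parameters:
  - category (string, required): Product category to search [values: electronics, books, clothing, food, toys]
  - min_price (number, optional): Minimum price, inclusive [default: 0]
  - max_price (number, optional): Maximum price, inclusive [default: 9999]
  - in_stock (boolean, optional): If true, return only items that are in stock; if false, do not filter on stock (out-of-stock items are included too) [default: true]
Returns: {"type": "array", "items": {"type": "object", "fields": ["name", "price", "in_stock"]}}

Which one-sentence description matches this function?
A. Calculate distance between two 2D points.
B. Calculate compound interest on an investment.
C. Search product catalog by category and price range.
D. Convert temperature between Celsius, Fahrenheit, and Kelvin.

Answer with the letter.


Parameters category, min_price, max_price, in_stock and return "array" fit: Search product catalog by category and price range.
C


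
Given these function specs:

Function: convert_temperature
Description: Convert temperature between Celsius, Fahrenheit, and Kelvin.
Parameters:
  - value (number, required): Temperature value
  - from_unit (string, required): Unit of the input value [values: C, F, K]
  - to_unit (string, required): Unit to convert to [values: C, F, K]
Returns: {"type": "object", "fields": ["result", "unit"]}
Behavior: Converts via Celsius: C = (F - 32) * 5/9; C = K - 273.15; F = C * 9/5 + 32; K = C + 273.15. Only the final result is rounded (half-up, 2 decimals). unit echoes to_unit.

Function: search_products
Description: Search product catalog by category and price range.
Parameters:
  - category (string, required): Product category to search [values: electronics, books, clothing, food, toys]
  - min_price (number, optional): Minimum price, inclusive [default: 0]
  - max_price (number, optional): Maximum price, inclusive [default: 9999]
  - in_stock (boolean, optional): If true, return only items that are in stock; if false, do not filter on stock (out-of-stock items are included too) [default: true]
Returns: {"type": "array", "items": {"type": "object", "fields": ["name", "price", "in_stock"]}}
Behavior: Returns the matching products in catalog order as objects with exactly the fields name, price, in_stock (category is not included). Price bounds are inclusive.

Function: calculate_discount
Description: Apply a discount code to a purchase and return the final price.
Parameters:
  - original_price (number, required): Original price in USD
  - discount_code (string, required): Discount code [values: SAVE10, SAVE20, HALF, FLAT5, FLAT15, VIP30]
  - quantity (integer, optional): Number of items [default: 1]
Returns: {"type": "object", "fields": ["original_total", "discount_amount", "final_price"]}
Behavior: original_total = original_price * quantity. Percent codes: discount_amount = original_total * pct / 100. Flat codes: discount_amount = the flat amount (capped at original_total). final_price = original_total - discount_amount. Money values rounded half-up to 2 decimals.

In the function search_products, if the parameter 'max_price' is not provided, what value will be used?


The search_products spec declares:
  - max_price (number, optional): Maximum price, inclusive [default: 9999]
Default:
9999


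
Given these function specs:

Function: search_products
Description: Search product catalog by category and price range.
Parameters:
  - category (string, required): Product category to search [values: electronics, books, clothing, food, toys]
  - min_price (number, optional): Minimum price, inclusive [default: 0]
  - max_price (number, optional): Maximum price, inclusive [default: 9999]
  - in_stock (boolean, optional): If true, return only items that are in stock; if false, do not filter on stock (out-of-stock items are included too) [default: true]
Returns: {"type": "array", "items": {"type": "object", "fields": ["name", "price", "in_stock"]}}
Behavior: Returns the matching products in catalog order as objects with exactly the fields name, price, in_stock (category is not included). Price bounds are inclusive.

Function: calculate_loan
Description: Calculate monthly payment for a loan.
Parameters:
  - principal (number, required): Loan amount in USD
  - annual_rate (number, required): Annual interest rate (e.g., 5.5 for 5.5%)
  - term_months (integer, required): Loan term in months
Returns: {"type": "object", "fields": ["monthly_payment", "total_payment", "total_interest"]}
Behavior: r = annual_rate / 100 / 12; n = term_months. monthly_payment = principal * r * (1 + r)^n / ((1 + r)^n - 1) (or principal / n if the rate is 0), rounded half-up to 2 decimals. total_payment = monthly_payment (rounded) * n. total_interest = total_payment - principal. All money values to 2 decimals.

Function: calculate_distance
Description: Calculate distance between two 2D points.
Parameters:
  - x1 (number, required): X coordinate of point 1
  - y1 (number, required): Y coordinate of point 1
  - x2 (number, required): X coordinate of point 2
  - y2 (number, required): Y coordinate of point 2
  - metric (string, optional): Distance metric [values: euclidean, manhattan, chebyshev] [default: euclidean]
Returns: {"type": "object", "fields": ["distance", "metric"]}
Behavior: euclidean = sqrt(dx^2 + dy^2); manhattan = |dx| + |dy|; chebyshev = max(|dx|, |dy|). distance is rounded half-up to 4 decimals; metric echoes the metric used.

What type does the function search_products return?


The search_products spec declares Returns: {"type": "array", "items": {"type": "object", "fields": ["name", "price", "in_stock"]}}
Type:
array
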